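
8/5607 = 8/5607  =  0.00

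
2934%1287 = 360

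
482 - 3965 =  -3483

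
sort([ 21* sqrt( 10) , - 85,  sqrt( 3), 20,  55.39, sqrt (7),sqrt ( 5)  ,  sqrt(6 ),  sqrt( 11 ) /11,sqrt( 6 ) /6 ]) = [ - 85,sqrt(11) /11 , sqrt( 6)/6, sqrt( 3),sqrt(5), sqrt(6) , sqrt(7 ),20,55.39,21*sqrt( 10)]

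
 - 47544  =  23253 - 70797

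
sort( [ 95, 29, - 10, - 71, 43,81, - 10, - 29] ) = [ - 71,  -  29, - 10, - 10,29,  43,  81, 95 ]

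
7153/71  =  100+ 53/71  =  100.75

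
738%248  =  242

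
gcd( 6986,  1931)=1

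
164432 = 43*3824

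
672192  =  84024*8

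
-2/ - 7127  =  2/7127 = 0.00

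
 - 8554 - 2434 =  - 10988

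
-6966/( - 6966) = 1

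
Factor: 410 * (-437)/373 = -179170/373 = - 2^1 * 5^1 * 19^1 * 23^1*41^1*373^( - 1 )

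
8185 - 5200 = 2985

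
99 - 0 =99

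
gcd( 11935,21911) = 1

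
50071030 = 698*71735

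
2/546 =1/273= 0.00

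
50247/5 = 10049 + 2/5 = 10049.40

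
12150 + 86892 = 99042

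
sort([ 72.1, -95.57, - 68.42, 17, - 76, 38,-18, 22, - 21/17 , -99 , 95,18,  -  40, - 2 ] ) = [ - 99, -95.57, - 76, - 68.42, - 40, - 18, - 2, - 21/17,17,18, 22,38,72.1,95 ] 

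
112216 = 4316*26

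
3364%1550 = 264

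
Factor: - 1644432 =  - 2^4 * 3^1*34259^1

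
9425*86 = 810550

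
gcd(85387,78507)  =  1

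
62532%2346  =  1536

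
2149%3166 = 2149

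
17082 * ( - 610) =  - 10420020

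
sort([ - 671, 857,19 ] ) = [ - 671,19,857 ]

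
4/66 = 2/33 = 0.06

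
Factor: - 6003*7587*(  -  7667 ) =349191682587 = 3^5 *11^1 *17^1*23^1 * 29^1 * 41^1 * 281^1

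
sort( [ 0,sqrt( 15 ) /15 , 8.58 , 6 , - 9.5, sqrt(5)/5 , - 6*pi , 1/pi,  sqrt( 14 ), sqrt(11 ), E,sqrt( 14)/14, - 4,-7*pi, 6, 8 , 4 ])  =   [ - 7*pi, - 6*pi, - 9.5, - 4,0,sqrt( 15 ) /15, sqrt (14)/14, 1/pi,sqrt(5 ) /5,E,  sqrt ( 11) , sqrt(14 ) , 4,6,6 , 8, 8.58 ]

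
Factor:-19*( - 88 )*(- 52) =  - 2^5*11^1*13^1*19^1 = -86944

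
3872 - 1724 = 2148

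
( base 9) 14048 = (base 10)9521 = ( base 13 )4445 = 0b10010100110001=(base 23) hmm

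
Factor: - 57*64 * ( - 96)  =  350208 = 2^11*3^2*19^1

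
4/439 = 4/439= 0.01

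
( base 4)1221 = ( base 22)4H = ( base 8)151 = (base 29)3i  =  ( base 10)105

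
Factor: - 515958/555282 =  - 761/819=- 3^(-2)*7^( - 1)*13^ ( - 1 )*761^1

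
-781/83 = -781/83 = - 9.41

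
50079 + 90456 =140535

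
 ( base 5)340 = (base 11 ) 87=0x5f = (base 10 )95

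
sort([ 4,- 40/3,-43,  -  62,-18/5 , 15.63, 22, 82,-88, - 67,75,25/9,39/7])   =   [ - 88, - 67,- 62, - 43, - 40/3, - 18/5, 25/9, 4,39/7,15.63,22,75 , 82] 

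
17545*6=105270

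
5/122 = 5/122 = 0.04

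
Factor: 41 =41^1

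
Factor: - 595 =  - 5^1*7^1*17^1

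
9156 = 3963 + 5193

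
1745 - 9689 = -7944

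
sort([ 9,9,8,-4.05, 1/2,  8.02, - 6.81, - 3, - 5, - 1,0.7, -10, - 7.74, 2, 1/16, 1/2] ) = [ - 10,  -  7.74, - 6.81,-5 ,  -  4.05,-3,-1, 1/16  ,  1/2, 1/2, 0.7 , 2,8,8.02, 9,  9] 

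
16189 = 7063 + 9126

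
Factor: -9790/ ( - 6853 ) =10/7 = 2^1*5^1 * 7^( - 1) 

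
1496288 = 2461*608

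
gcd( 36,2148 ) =12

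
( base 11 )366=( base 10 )435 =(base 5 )3220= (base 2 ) 110110011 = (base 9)533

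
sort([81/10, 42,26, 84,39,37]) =[81/10, 26,37, 39, 42 , 84] 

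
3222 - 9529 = - 6307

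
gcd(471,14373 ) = 3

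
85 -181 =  - 96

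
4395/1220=879/244 =3.60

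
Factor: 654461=641^1*1021^1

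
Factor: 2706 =2^1*3^1*11^1*41^1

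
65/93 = 65/93 = 0.70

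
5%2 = 1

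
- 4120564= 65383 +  - 4185947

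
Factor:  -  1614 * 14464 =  - 2^8*3^1*113^1*269^1 = - 23344896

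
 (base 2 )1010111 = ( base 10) 87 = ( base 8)127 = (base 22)3L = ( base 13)69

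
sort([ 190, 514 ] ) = [190 , 514 ]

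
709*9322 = 6609298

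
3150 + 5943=9093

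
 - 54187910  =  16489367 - 70677277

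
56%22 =12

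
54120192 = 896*60402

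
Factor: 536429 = 23^1 *83^1*281^1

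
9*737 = 6633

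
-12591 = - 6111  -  6480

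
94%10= 4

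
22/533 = 22/533 = 0.04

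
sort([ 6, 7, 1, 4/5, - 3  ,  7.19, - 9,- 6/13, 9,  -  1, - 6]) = [ - 9, -6 , -3, - 1,  -  6/13,4/5,1,6, 7, 7.19,9 ]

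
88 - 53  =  35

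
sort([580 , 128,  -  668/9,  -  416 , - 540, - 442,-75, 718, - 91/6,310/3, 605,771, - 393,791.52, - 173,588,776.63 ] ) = [ - 540, - 442 , - 416, - 393, - 173, - 75, - 668/9, - 91/6,  310/3, 128, 580,588, 605, 718,771,776.63,791.52]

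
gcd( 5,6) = 1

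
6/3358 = 3/1679=0.00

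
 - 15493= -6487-9006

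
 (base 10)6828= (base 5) 204303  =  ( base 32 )6LC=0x1AAC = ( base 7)25623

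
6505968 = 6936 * 938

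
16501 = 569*29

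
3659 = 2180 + 1479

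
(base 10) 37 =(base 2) 100101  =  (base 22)1F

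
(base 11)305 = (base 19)107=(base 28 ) d4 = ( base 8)560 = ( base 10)368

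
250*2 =500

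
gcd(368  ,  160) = 16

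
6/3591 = 2/1197 = 0.00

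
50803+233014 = 283817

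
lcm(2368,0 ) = 0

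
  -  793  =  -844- - 51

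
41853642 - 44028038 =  - 2174396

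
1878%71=32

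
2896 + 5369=8265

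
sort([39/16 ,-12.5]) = [-12.5 , 39/16] 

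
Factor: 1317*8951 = 11788467  =  3^1 * 439^1*8951^1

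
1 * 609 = 609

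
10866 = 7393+3473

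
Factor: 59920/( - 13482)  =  -40/9 = -2^3*3^( - 2)*5^1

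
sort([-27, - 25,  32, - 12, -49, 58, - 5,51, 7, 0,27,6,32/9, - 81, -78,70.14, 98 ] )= [ - 81, - 78, - 49, - 27 , -25, - 12, - 5, 0,32/9 , 6,7 , 27,32, 51 , 58,70.14,  98]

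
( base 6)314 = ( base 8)166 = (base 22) 58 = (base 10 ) 118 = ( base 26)4E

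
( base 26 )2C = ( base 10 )64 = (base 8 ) 100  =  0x40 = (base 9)71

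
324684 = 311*1044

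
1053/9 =117 = 117.00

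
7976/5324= 1994/1331= 1.50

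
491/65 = 491/65 = 7.55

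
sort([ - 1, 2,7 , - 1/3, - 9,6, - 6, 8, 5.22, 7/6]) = [ - 9, - 6, - 1, - 1/3 , 7/6 , 2,5.22, 6, 7,8 ] 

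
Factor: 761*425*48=2^4*3^1*5^2*17^1*761^1 =15524400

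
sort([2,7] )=[ 2, 7]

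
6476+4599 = 11075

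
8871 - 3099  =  5772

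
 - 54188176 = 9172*( - 5908 )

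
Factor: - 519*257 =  - 3^1*173^1*257^1 = - 133383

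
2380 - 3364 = -984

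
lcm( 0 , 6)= 0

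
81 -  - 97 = 178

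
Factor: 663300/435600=67/44=2^( - 2)*11^( - 1)*67^1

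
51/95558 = 51/95558= 0.00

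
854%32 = 22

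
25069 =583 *43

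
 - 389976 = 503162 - 893138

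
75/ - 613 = -1+538/613 =- 0.12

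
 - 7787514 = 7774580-15562094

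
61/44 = 61/44 = 1.39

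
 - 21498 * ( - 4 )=85992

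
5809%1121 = 204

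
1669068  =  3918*426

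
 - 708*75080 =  - 53156640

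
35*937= 32795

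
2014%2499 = 2014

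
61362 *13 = 797706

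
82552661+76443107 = 158995768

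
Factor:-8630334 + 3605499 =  - 5024835 = - 3^4*5^1*19^1 * 653^1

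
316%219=97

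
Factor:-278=-2^1*139^1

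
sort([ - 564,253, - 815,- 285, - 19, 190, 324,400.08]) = [ - 815,-564 , - 285, - 19, 190,253, 324, 400.08 ] 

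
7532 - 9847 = -2315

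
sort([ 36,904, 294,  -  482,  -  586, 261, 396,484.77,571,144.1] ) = [ - 586, - 482, 36, 144.1,261,294,396,484.77 , 571, 904] 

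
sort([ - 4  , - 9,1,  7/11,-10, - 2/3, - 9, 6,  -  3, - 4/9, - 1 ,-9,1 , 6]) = [ - 10, - 9,  -  9, - 9, - 4, - 3, - 1, - 2/3, - 4/9, 7/11, 1,1, 6,6 ]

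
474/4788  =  79/798 = 0.10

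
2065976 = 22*93908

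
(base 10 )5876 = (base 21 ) d6h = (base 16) 16F4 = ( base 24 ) A4K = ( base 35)4rv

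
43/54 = 43/54 =0.80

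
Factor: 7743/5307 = 61^( - 1)*89^1 = 89/61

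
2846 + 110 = 2956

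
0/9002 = 0  =  0.00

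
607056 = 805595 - 198539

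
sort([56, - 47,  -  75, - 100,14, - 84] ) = [ - 100 , - 84 , - 75, - 47,14, 56 ]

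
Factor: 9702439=107^1*90677^1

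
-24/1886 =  - 12/943  =  - 0.01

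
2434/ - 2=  - 1217/1 = - 1217.00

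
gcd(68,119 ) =17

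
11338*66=748308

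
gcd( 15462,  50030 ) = 2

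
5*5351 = 26755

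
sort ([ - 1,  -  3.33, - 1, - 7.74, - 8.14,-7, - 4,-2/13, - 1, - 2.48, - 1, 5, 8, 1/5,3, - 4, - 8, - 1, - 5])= [ - 8.14, - 8, - 7.74, - 7, - 5, -4,-4, - 3.33, - 2.48 ,  -  1 , - 1, - 1, - 1 , - 1, - 2/13, 1/5, 3 , 5,8] 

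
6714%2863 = 988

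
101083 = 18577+82506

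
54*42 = 2268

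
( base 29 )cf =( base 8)553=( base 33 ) B0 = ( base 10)363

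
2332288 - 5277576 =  -2945288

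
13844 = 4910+8934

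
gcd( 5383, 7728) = 7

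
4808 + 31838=36646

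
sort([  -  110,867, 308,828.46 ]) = [ - 110, 308,828.46,867 ] 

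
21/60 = 7/20 = 0.35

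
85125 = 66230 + 18895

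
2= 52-50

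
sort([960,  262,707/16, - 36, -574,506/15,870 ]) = [- 574, -36,506/15, 707/16,262,870, 960 ] 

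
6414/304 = 3207/152 = 21.10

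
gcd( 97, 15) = 1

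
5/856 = 5/856 = 0.01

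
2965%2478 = 487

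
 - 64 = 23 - 87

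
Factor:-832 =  - 2^6*13^1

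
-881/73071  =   - 1 +72190/73071 = - 0.01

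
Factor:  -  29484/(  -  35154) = 26/31  =  2^1*13^1* 31^( - 1 ) 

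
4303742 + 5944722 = 10248464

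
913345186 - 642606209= 270738977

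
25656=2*12828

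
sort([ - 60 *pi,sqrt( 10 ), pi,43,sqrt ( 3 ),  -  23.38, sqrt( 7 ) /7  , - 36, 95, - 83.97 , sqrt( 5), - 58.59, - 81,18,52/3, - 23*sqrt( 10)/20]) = [- 60*pi, - 83.97, - 81 ,-58.59,- 36, - 23.38, - 23*sqrt( 10)/20,sqrt( 7 )/7, sqrt( 3),sqrt (5),pi, sqrt(10 ),52/3,18,43 , 95 ] 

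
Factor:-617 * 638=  - 2^1*11^1*29^1 * 617^1 = - 393646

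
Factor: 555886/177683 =2^1 * 11^(-1)*29^ ( - 1)*499^1 = 998/319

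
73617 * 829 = 61028493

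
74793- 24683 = 50110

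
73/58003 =73/58003   =  0.00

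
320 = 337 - 17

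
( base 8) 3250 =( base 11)130A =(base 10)1704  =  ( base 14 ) 89a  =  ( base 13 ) a11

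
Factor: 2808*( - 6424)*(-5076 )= 2^8*3^6*11^1*13^1*47^1*73^1= 91563892992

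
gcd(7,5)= 1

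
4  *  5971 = 23884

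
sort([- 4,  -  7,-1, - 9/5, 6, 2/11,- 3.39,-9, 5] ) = [ - 9,  -  7,-4, - 3.39, - 9/5, - 1, 2/11,5, 6]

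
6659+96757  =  103416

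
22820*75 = 1711500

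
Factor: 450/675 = 2^1*3^(-1) = 2/3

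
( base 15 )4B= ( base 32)27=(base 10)71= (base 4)1013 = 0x47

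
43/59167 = 43/59167 = 0.00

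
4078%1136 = 670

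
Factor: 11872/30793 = 32/83 = 2^5*83^( - 1)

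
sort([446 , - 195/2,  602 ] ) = [ - 195/2 , 446,602]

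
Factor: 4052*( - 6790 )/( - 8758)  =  2^2* 5^1*7^1*29^( - 1) * 97^1*151^( - 1 ) * 1013^1 = 13756540/4379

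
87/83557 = 87/83557   =  0.00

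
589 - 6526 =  - 5937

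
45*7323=329535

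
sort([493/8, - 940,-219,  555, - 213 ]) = [ - 940, - 219,-213, 493/8, 555 ] 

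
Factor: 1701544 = 2^3*13^1*16361^1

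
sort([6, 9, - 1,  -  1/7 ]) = [-1, - 1/7,6,9 ]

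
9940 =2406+7534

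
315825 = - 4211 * ( - 75 )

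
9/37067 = 9/37067 = 0.00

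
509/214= 2 + 81/214 = 2.38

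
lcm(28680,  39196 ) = 1175880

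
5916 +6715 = 12631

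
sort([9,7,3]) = [ 3, 7,9]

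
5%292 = 5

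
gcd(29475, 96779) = 1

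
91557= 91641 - 84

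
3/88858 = 3/88858 = 0.00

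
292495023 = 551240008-258744985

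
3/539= 3/539 = 0.01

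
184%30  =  4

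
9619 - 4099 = 5520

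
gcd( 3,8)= 1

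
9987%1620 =267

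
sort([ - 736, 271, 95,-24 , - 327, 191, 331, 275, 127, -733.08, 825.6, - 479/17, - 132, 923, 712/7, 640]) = [  -  736, - 733.08, - 327,-132, - 479/17, - 24, 95,712/7, 127, 191 , 271 , 275, 331, 640, 825.6, 923] 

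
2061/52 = 2061/52 = 39.63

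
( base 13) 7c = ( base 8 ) 147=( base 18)5D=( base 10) 103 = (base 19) 58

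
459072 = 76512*6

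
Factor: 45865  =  5^1*9173^1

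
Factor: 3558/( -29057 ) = - 2^1* 3^1*7^(-2) = - 6/49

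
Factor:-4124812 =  - 2^2 * 17^1*60659^1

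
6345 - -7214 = 13559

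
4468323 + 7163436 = 11631759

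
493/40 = 12 + 13/40 = 12.32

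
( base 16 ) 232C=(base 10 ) 9004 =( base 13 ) 4138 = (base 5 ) 242004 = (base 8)21454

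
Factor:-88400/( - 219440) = 85/211  =  5^1*17^1 * 211^ (-1)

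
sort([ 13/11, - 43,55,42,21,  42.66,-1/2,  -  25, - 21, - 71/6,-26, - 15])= [  -  43, - 26,  -  25, - 21,  -  15,-71/6, - 1/2, 13/11,21, 42,42.66,55]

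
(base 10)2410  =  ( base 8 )4552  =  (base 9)3267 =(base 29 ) 2p3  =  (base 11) 18a1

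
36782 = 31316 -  - 5466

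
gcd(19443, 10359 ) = 3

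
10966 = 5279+5687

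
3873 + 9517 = 13390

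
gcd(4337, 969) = 1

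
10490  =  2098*5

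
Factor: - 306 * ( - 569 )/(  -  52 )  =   - 2^ (- 1)*3^2 * 13^(-1)*17^1 * 569^1=- 87057/26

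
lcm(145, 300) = 8700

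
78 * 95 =7410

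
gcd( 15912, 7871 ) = 17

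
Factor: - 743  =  -743^1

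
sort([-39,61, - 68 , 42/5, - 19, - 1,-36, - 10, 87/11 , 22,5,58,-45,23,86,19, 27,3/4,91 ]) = [ - 68,- 45,-39, - 36, - 19, - 10, - 1, 3/4, 5,87/11, 42/5,  19, 22,  23,  27,58,61,86 , 91]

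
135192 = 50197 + 84995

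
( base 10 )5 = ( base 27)5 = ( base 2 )101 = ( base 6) 5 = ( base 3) 12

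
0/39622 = 0 = 0.00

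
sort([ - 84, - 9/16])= [-84, - 9/16]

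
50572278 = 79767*634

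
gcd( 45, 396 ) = 9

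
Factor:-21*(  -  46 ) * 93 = 2^1 * 3^2*7^1*23^1 * 31^1 = 89838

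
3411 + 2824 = 6235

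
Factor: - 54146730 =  - 2^1*3^1*5^1*11^1*71^1*2311^1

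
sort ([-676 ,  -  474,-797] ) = [ - 797,- 676,-474]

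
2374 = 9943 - 7569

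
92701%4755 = 2356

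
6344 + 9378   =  15722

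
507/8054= 507/8054 = 0.06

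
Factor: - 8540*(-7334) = 62632360 = 2^3 * 5^1*7^1*19^1*61^1*193^1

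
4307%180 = 167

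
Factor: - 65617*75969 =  - 3^2*23^1*367^1*65617^1 = - 4984857873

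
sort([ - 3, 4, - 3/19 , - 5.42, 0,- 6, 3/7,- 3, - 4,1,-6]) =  [-6 , - 6, - 5.42,-4,  -  3 , - 3 , - 3/19,  0, 3/7, 1, 4]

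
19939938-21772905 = -1832967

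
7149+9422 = 16571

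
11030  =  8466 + 2564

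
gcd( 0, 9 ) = 9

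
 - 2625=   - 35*75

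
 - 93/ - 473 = 93/473 = 0.20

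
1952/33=59 + 5/33 = 59.15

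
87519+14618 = 102137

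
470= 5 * 94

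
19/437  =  1/23 = 0.04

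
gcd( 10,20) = 10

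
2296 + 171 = 2467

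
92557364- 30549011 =62008353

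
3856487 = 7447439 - 3590952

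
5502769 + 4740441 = 10243210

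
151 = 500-349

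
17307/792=21 + 75/88 =21.85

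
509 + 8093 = 8602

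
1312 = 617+695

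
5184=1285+3899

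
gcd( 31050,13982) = 2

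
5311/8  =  663 + 7/8 = 663.88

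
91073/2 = 45536 + 1/2 = 45536.50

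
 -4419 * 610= - 2695590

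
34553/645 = 53 + 368/645 = 53.57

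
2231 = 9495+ - 7264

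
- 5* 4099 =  - 20495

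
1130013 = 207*5459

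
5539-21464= - 15925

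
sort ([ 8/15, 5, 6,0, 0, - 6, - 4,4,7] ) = [ - 6,-4, 0, 0,8/15,4, 5, 6,7] 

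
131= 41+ 90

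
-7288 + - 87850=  - 95138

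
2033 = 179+1854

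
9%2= 1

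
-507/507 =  - 1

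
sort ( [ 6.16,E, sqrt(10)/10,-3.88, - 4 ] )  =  [-4, - 3.88, sqrt(10 ) /10, E , 6.16] 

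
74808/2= 37404 = 37404.00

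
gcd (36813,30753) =3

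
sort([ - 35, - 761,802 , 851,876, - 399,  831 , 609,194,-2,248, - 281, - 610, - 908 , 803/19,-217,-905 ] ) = [  -  908, - 905,  -  761 ,-610,-399 , - 281,  -  217, - 35,-2,803/19 , 194,248,609, 802,831, 851,876]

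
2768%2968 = 2768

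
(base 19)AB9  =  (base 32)3NK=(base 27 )56l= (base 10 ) 3828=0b111011110100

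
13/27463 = 13/27463 = 0.00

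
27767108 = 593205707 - 565438599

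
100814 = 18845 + 81969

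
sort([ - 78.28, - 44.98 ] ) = [ - 78.28, - 44.98 ] 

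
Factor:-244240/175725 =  - 688/495 = - 2^4*3^(-2)*5^ (  -  1 )*11^ (  -  1)*43^1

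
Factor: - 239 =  - 239^1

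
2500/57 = 43 + 49/57 =43.86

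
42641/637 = 42641/637 = 66.94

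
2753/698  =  3 + 659/698  =  3.94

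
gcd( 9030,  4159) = 1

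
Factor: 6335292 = 2^2*3^1*527941^1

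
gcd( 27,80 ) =1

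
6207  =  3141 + 3066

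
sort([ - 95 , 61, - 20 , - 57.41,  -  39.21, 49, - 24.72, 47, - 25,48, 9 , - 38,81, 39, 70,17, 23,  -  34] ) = [ - 95,-57.41,  -  39.21, - 38, - 34, - 25, - 24.72, -20,9, 17, 23, 39 , 47, 48, 49,61, 70, 81]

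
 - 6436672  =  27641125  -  34077797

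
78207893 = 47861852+30346041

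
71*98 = 6958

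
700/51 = 700/51 = 13.73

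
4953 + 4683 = 9636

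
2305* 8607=19839135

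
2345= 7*335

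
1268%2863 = 1268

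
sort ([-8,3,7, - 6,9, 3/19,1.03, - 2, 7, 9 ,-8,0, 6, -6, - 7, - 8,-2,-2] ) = [ - 8,-8 , - 8 ,-7 ,-6 ,- 6 ,-2, - 2,-2, 0,3/19 , 1.03,  3 , 6,  7, 7,9, 9 ]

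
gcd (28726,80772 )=106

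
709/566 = 1 + 143/566 = 1.25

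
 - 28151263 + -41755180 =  - 69906443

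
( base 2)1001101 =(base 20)3H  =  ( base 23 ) 38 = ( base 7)140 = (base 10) 77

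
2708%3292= 2708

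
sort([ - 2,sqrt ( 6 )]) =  [ - 2,sqrt(6 ) ]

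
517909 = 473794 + 44115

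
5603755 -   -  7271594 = 12875349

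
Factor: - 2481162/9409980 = -2^( - 1 ) *5^ (  -  1) *156833^( - 1)*413527^1  =  -413527/1568330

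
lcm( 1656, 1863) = 14904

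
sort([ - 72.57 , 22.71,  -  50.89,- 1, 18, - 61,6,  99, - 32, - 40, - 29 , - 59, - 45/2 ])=[ - 72.57,-61, - 59 , - 50.89,  -  40, - 32,-29, - 45/2, - 1,6, 18, 22.71,99] 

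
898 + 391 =1289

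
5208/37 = 5208/37 =140.76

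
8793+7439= 16232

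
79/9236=79/9236 = 0.01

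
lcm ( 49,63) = 441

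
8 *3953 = 31624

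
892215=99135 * 9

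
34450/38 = 17225/19 = 906.58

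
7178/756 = 9 + 187/378 = 9.49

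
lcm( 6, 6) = 6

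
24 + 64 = 88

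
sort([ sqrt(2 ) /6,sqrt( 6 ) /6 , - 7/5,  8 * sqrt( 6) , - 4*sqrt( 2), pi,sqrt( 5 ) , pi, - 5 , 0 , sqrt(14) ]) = [  -  4 * sqrt(2), - 5,  -  7/5, 0,sqrt( 2) /6,sqrt( 6)/6, sqrt( 5),pi,pi, sqrt( 14),8*sqrt(6)]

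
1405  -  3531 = -2126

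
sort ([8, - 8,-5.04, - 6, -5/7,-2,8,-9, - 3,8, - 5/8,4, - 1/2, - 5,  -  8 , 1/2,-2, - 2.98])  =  [ - 9, - 8, - 8, - 6,  -  5.04, - 5, - 3, - 2.98, - 2, -2, - 5/7, - 5/8, - 1/2, 1/2,4,  8, 8,8 ] 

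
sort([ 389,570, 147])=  [ 147,389,  570] 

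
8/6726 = 4/3363 =0.00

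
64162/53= 1210+32/53 = 1210.60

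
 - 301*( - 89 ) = 26789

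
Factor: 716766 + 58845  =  775611 = 3^2*86179^1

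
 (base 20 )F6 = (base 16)132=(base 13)1A7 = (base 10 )306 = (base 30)a6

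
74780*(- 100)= -7478000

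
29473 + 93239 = 122712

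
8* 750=6000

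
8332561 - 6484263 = 1848298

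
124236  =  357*348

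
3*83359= 250077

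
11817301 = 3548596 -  - 8268705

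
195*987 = 192465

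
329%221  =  108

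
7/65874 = 7/65874=   0.00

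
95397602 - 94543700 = 853902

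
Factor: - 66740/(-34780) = 71/37 = 37^( - 1)*71^1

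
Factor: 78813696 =2^9*3^1  *  13^1 * 3947^1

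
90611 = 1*90611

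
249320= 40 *6233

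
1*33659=33659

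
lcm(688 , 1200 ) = 51600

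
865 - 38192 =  - 37327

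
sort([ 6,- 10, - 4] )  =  [ - 10, - 4 , 6]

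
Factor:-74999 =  - 37^1*2027^1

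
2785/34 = 81 +31/34 = 81.91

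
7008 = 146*48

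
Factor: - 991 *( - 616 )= 2^3*7^1*11^1*991^1 = 610456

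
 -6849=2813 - 9662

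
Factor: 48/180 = 4/15 = 2^2*3^(- 1 )*5^(-1) 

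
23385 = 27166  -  3781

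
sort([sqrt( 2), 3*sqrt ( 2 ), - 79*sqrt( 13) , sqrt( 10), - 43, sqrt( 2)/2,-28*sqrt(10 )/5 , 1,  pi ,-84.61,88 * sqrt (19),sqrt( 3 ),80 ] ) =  [ - 79 * sqrt(13), - 84.61, - 43, - 28 * sqrt( 10 ) /5, sqrt( 2)/2, 1,sqrt( 2),sqrt ( 3), pi, sqrt( 10), 3*sqrt(2), 80, 88*sqrt(19 ) ]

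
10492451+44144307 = 54636758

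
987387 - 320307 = 667080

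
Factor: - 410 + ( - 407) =- 19^1*43^1= - 817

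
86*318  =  27348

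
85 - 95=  - 10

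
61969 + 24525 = 86494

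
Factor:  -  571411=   -  241^1* 2371^1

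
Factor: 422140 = 2^2*5^1*21107^1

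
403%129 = 16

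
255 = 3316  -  3061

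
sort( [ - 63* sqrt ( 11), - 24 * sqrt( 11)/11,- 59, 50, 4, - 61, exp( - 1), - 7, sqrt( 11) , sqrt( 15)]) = [ - 63*sqrt (11 ), - 61,-59,-24 * sqrt( 11 )/11, - 7, exp( - 1) , sqrt( 11),sqrt( 15) , 4,  50 ] 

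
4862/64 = 2431/32 = 75.97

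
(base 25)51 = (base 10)126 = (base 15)86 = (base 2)1111110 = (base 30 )46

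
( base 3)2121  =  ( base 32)26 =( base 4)1012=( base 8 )106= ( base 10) 70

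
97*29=2813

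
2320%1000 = 320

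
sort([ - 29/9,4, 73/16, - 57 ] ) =[ - 57, - 29/9,  4, 73/16 ]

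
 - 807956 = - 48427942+47619986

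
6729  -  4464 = 2265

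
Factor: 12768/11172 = 8/7 =2^3*7^( -1 ) 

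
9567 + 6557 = 16124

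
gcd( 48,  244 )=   4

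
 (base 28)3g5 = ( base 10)2805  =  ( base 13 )137a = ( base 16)AF5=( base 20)705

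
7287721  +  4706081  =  11993802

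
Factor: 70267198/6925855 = 2^1 *5^( - 1) * 1385171^(-1)*35133599^1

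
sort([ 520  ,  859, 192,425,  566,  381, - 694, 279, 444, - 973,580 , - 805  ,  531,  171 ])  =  [ - 973, - 805 , - 694, 171,192, 279, 381,425, 444, 520 , 531,566 , 580, 859 ] 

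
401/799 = 401/799 = 0.50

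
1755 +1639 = 3394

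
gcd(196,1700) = 4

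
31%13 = 5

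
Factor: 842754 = 2^1*3^1*11^1 * 113^2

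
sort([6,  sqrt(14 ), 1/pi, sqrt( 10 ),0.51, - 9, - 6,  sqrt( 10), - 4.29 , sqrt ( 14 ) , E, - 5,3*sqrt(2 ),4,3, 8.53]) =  [ - 9 , - 6  , - 5, - 4.29,1/pi, 0.51, E,  3,sqrt( 10), sqrt(10 ), sqrt(14) , sqrt( 14) , 4 , 3*sqrt(2) , 6, 8.53] 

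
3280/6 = 546 + 2/3 = 546.67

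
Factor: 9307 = 41^1*227^1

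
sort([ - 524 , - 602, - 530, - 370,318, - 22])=[ - 602, - 530,  -  524, - 370,  -  22, 318 ] 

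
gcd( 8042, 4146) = 2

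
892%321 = 250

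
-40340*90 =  - 3630600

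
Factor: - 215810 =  - 2^1*5^1*7^1*3083^1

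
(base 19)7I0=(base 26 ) 469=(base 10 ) 2869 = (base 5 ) 42434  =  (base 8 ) 5465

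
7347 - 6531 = 816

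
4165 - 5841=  - 1676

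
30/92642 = 15/46321 = 0.00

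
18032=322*56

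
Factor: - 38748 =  - 2^2*3^1*3229^1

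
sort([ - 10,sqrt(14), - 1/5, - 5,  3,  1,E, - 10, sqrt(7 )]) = [ - 10, - 10, - 5 , - 1/5,1, sqrt ( 7 ),E,3,sqrt(14)] 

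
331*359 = 118829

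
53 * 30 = 1590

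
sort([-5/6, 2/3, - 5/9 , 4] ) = [  -  5/6, - 5/9,2/3 , 4 ]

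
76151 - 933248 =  - 857097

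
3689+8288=11977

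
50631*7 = 354417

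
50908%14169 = 8401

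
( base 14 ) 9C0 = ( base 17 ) 6bb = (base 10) 1932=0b11110001100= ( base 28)2D0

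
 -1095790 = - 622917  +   -472873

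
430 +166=596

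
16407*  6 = 98442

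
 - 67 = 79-146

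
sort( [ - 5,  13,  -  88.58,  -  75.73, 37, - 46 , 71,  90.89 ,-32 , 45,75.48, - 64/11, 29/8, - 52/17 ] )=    [ - 88.58,-75.73,  -  46 ,  -  32, - 64/11,  -  5,-52/17 , 29/8,  13,37,45,  71,  75.48, 90.89]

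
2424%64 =56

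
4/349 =4/349 = 0.01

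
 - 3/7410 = -1/2470 =- 0.00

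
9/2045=9/2045 = 0.00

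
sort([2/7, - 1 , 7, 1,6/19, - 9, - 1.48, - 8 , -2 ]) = [ - 9, - 8, - 2, - 1.48, - 1, 2/7,6/19,  1,  7 ]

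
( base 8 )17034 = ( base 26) BAC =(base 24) D94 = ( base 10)7708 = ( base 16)1e1c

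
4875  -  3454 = 1421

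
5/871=5/871 = 0.01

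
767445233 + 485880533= 1253325766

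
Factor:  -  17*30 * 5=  - 2^1*3^1*5^2 * 17^1 = - 2550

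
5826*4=23304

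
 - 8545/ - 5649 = 8545/5649  =  1.51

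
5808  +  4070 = 9878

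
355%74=59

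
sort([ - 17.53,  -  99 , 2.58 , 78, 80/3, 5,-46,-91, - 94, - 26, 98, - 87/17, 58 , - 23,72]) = [  -  99 , - 94 , - 91, - 46, - 26, - 23,-17.53, - 87/17,2.58, 5 , 80/3, 58,72,78, 98 ] 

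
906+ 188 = 1094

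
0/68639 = 0 = 0.00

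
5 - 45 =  - 40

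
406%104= 94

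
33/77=3/7  =  0.43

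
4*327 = 1308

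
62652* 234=14660568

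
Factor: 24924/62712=2^( - 1)*3^( - 1 )*13^( - 1)*31^1 = 31/78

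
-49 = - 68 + 19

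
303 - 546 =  - 243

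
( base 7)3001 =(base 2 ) 10000000110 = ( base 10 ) 1030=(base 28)18M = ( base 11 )857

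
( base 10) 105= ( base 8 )151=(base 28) 3L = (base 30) 3f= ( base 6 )253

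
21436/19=1128 + 4/19= 1128.21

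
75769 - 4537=71232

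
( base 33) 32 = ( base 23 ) 49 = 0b1100101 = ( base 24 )45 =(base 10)101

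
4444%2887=1557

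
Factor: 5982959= 47^1*127297^1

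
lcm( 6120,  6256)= 281520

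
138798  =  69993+68805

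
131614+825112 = 956726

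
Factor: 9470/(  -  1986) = -4735/993 = - 3^(  -  1 ) * 5^1*331^ (-1 )*947^1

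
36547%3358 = 2967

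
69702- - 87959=157661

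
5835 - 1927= 3908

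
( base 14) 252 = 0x1d0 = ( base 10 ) 464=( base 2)111010000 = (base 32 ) EG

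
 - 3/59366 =- 1+59363/59366 = - 0.00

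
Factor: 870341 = 870341^1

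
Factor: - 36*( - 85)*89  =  2^2*3^2*5^1*17^1*89^1  =  272340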